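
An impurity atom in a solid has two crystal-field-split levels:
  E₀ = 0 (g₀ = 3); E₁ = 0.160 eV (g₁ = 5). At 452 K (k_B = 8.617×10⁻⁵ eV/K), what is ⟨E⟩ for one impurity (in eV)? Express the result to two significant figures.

k_BT = 8.617×10⁻⁵ × 452 K = 0.03895 eV.
Eᵢ/kT = 0, 4.108.
Z = Σ gᵢe^(−Eᵢ/kT) = 3·e^(−0) + 5·e^(−4.108) = 3.000 + 0.08220 = 3.082.
⟨E⟩ = Σ Eᵢ gᵢe^(−Eᵢ/kT) / Z = (0·3.000 + 0.160·0.08220) / 3.082 = 0.0043 eV.

0.0043 eV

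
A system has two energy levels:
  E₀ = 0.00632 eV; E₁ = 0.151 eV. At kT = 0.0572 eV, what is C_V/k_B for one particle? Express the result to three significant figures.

Eᵢ/kT = 0.11049, 2.6399.
Z = Σ e^(−Eᵢ/kT) = e^(−0.11049) + e^(−2.6399) = 0.89540 + 0.071368 = 0.96677.
⟨E⟩ = 0.017000 eV, ⟨E²⟩ = 0.0017202 eV².
C_V/k_B = (⟨E²⟩ − ⟨E⟩²)/(kT)² = (0.0017202 − 0.00028900)/0.0032718 = 0.437.

0.437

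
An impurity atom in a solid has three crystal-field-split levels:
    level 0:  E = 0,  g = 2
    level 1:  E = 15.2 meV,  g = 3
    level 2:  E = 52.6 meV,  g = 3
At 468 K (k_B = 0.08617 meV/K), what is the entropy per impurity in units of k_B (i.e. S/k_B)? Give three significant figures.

1.96

k_BT = 0.08617 × 468 K = 40.328 meV.
Eᵢ/kT = 0, 0.37691, 1.3043.
Z = Σ gᵢe^(−Eᵢ/kT) = 2·e^(−0) + 3·e^(−0.37691) + 3·e^(−1.3043) = 2.0000 + 2.0579 + 0.81409 = 4.8720.
⟨E⟩ = Σ EᵢPᵢ = 15.210 meV.
S/k_B = ln Z + ⟨E⟩/kT = ln(4.8720) + 15.210/40.328 = 1.5835 + 0.37716 = 1.96.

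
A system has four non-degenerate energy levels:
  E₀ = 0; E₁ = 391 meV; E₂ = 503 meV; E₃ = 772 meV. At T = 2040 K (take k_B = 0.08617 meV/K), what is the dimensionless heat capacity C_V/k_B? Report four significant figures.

0.9030

k_BT = 0.08617 × 2040 K = 175.787 meV.
Eᵢ/kT = 0, 2.22428, 2.86142, 4.39168.
Z = Σ e^(−Eᵢ/kT) = e^(−0) + e^(−2.22428) + e^(−2.86142) + e^(−4.39168) = 1.00000 + 0.108145 + 0.0571875 + 0.0123799 = 1.17771.
⟨E⟩ = 68.4441 meV, ⟨E²⟩ = 32589.1 meV².
C_V/k_B = (⟨E²⟩ − ⟨E⟩²)/(kT)² = (32589.1 − 4684.59)/30901.1 = 0.9030.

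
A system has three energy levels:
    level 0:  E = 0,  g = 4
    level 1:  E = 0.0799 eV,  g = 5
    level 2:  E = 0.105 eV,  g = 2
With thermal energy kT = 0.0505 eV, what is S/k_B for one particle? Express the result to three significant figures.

Eᵢ/kT = 0, 1.5822, 2.0792.
Z = Σ gᵢe^(−Eᵢ/kT) = 4·e^(−0) + 5·e^(−1.5822) + 2·e^(−2.0792) = 4.0000 + 1.0276 + 0.25006 = 5.2777.
⟨E⟩ = Σ EᵢPᵢ = 0.020532 eV.
S/k_B = ln Z + ⟨E⟩/kT = ln(5.2777) + 0.020532/0.0505 = 1.6635 + 0.40657 = 2.07.

2.07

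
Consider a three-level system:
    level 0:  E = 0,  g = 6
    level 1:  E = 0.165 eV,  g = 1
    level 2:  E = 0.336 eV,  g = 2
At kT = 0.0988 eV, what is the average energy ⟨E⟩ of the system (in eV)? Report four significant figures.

0.008548 eV

Eᵢ/kT = 0, 1.67004, 3.40081.
Z = Σ gᵢe^(−Eᵢ/kT) = 6·e^(−0) + 1·e^(−1.67004) + 2·e^(−3.40081) = 6.00000 + 0.188240 + 0.0666925 = 6.25493.
⟨E⟩ = Σ Eᵢ gᵢe^(−Eᵢ/kT) / Z = (0·6.00000 + 0.165·0.188240 + 0.336·0.0666925) / 6.25493 = 0.008548 eV.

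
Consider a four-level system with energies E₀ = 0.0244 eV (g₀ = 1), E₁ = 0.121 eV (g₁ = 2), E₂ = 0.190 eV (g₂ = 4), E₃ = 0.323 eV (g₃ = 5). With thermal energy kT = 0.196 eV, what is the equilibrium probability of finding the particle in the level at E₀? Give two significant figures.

0.20

Eᵢ/kT = 0.1245, 0.6173, 0.9694, 1.648.
Z = Σ gᵢe^(−Eᵢ/kT) = 1·e^(−0.1245) + 2·e^(−0.6173) + 4·e^(−0.9694) + 5·e^(−1.648) = 0.8829 + 1.079 + 1.517 + 0.9622 = 4.441.
P₀ = g₀ e^(−E₀/kT) / Z = 0.8829/4.441 = 0.20.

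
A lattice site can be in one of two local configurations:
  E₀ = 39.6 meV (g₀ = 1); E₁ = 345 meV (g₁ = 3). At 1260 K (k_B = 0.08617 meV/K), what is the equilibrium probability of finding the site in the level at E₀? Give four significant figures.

k_BT = 0.08617 × 1260 K = 108.574 meV.
Eᵢ/kT = 0.364728, 3.17756.
Z = Σ gᵢe^(−Eᵢ/kT) = 1·e^(−0.364728) + 3·e^(−3.17756) = 0.694385 + 0.125062 = 0.819447.
P₀ = g₀ e^(−E₀/kT) / Z = 0.694385/0.819447 = 0.8474.

0.8474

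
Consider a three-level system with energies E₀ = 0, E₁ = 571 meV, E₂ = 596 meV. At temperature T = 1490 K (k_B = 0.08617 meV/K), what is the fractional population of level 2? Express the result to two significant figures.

0.0094

k_BT = 0.08617 × 1490 K = 128.4 meV.
Eᵢ/kT = 0, 4.447, 4.642.
Z = Σ e^(−Eᵢ/kT) = e^(−0) + e^(−4.447) + e^(−4.642) = 1.000 + 0.01171 + 0.009638 = 1.021.
P₂ = e^(−E₂/kT) / Z = 0.009638/1.021 = 0.0094.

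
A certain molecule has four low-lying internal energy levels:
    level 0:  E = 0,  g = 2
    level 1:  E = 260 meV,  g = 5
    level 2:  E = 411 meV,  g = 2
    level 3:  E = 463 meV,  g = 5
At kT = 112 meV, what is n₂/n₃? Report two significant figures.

n₂/n₃ = (g₂/g₃) exp[−(E₂−E₃)/kT] = (2/5) × exp(−(-52 meV)/(112 meV)) = (2/5) × exp(0.4643) = 0.64.

0.64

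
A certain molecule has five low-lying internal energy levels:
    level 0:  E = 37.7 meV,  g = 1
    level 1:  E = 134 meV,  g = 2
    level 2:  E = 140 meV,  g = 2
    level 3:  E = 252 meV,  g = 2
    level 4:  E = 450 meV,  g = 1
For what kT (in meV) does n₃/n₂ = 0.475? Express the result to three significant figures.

150 meV

n₃/n₂ = (g₃/g₂) exp[−(E₃−E₂)/kT] = 0.475.
⇒ (E₃−E₂)/kT = ln((2/2)/0.475) = ln(2.1053) = 0.74446.
kT = 112 meV / 0.74446 = 150 meV.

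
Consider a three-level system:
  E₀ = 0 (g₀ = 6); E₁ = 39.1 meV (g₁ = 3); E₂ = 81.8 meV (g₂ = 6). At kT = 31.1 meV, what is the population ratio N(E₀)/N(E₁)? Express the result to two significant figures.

7.0

n₀/n₁ = (g₀/g₁) exp[−(E₀−E₁)/kT] = (6/3) × exp(−(-39.1 meV)/(31.1 meV)) = (6/3) × exp(1.257) = 7.0.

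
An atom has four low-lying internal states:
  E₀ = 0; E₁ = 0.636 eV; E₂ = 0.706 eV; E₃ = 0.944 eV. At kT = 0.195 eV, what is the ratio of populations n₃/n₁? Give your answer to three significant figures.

n₃/n₁ = exp[−(E₃−E₁)/kT] = exp(−(0.308 eV)/(0.195 eV)) = exp(-1.5795) = 0.206.

0.206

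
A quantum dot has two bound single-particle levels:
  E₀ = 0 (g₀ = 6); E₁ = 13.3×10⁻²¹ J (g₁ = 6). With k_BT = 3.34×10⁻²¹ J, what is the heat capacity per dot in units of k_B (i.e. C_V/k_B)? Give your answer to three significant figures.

0.285

Eᵢ/kT = 0, 3.9820.
Z = Σ gᵢe^(−Eᵢ/kT) = 6·e^(−0) + 6·e^(−3.9820) = 6.0000 + 0.11189 = 6.1119.
⟨E⟩ = 0.24348, ⟨E²⟩ = 3.2383.
C_V/k_B = (⟨E²⟩ − ⟨E⟩²)/(kT)² = (3.2383 − 0.059283)/11.156 = 0.285.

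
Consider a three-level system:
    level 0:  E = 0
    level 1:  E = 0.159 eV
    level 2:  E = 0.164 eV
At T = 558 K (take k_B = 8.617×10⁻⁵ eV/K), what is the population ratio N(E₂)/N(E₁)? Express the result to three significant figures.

0.901

k_BT = 8.617×10⁻⁵ × 558 K = 0.048083 eV.
n₂/n₁ = exp[−(E₂−E₁)/kT] = exp(−(0.005 eV)/(0.048083 eV)) = exp(-0.10399) = 0.901.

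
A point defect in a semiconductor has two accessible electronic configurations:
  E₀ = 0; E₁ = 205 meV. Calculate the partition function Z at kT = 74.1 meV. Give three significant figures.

Z = 1.06

Eᵢ/kT = 0, 2.7665.
Z = Σ e^(−Eᵢ/kT) = e^(−0) + e^(−2.7665) = 1.0000 + 0.062882 = 1.0629.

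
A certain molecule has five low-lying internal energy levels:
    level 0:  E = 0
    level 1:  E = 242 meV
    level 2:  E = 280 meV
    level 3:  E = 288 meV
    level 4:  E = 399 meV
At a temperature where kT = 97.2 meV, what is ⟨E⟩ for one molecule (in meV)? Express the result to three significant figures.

47.4 meV

Eᵢ/kT = 0, 2.4897, 2.8807, 2.9630, 4.1049.
Z = Σ e^(−Eᵢ/kT) = e^(−0) + e^(−2.4897) + e^(−2.8807) + e^(−2.9630) + e^(−4.1049) = 1.0000 + 0.082935 + 0.056095 + 0.051664 + 0.016492 = 1.2072.
⟨E⟩ = Σ Eᵢ e^(−Eᵢ/kT) / Z = (0·1.0000 + 242·0.082935 + 280·0.056095 + 288·0.051664 + 399·0.016492) / 1.2072 = 47.4 meV.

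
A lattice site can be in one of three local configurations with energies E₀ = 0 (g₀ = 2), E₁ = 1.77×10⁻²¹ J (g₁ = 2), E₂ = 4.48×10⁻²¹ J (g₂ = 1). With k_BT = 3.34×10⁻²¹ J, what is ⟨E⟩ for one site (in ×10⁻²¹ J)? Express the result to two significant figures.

0.95 ×10⁻²¹ J

Eᵢ/kT = 0, 0.5299, 1.341.
Z = Σ gᵢe^(−Eᵢ/kT) = 2·e^(−0) + 2·e^(−0.5299) + 1·e^(−1.341) = 2.000 + 1.177 + 0.2616 = 3.439.
⟨E⟩ = Σ Eᵢ gᵢe^(−Eᵢ/kT) / Z = (0·2.000 + 1.77·1.177 + 4.48·0.2616) / 3.439 = 0.95 ×10⁻²¹ J.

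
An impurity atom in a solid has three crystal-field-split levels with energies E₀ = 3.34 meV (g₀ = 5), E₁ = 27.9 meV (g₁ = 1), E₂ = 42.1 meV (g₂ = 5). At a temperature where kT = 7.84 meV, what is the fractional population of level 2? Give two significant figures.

0.0070

Eᵢ/kT = 0.4260, 3.559, 5.370.
Z = Σ gᵢe^(−Eᵢ/kT) = 5·e^(−0.4260) + 1·e^(−3.559) + 5·e^(−5.370) = 3.266 + 0.02847 + 0.02327 = 3.318.
P₂ = g₂ e^(−E₂/kT) / Z = 0.02327/3.318 = 0.0070.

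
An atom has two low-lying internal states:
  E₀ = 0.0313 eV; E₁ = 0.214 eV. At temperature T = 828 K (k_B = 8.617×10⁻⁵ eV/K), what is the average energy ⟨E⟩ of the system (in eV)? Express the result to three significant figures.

k_BT = 8.617×10⁻⁵ × 828 K = 0.071349 eV.
Eᵢ/kT = 0.43869, 2.9993.
Z = Σ e^(−Eᵢ/kT) = e^(−0.43869) + e^(−2.9993) = 0.64488 + 0.049822 = 0.69470.
⟨E⟩ = Σ Eᵢ e^(−Eᵢ/kT) / Z = (0.0313·0.64488 + 0.214·0.049822) / 0.69470 = 0.0444 eV.

0.0444 eV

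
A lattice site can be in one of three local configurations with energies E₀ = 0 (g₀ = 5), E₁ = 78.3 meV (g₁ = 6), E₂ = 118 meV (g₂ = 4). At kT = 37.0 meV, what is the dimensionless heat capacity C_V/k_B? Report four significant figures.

Eᵢ/kT = 0, 2.11622, 3.18919.
Z = Σ gᵢe^(−Eᵢ/kT) = 5·e^(−0) + 6·e^(−2.11622) + 4·e^(−3.18919) = 5.00000 + 0.722917 + 0.164821 = 5.88774.
⟨E⟩ = 12.9172 meV, ⟨E²⟩ = 1142.56 meV².
C_V/k_B = (⟨E²⟩ − ⟨E⟩²)/(kT)² = (1142.56 − 166.854)/1369.00 = 0.7127.

0.7127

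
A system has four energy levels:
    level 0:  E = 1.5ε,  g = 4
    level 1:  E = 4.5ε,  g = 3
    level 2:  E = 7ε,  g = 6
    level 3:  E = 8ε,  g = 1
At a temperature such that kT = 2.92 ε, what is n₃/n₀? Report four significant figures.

n₃/n₀ = (g₃/g₀) exp[−(E₃−E₀)/kT] = (1/4) × exp(−(6.5ε)/(2.92ε)) = (1/4) × exp(-2.22603) = 0.02699.

0.02699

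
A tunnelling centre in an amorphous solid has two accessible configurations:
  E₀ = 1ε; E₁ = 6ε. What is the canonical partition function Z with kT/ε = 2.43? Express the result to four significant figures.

Eᵢ/kT = 0.411523, 2.46914.
Z = Σ e^(−Eᵢ/kT) = e^(−0.411523) + e^(−2.46914) = 0.662640 + 0.0846576 = 0.747298.

Z = 0.7473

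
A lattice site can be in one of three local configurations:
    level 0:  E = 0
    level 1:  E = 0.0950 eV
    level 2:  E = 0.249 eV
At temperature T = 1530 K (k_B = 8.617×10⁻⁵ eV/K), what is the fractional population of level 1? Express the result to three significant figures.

0.297

k_BT = 8.617×10⁻⁵ × 1530 K = 0.13184 eV.
Eᵢ/kT = 0, 0.72057, 1.8887.
Z = Σ e^(−Eᵢ/kT) = e^(−0) + e^(−0.72057) + e^(−1.8887) = 1.0000 + 0.48647 + 0.15127 = 1.6377.
P₁ = e^(−E₁/kT) / Z = 0.48647/1.6377 = 0.297.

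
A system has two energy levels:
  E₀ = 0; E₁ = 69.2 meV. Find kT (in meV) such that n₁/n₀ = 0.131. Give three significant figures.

34.0 meV

n₁/n₀ = exp[−(E₁−E₀)/kT] = 0.131.
⇒ (E₁−E₀)/kT = ln(1/0.131) = ln(7.6336) = 2.0326.
kT = 69.2 meV / 2.0326 = 34.0 meV.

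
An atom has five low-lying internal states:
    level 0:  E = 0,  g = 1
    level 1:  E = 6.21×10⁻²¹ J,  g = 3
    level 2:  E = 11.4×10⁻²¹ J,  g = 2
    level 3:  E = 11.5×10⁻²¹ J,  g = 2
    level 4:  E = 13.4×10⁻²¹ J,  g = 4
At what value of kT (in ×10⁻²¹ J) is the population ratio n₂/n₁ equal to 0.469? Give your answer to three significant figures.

n₂/n₁ = (g₂/g₁) exp[−(E₂−E₁)/kT] = 0.469.
⇒ (E₂−E₁)/kT = ln((2/3)/0.469) = ln(1.4215) = 0.35171.
kT = 5.19 ×10⁻²¹ J / 0.35171 = 14.8 ×10⁻²¹ J.

14.8 ×10⁻²¹ J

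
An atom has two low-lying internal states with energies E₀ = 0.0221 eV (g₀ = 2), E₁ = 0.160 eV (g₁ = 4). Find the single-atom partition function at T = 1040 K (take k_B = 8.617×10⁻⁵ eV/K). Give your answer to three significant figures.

Z = 2.23

k_BT = 8.617×10⁻⁵ × 1040 K = 0.089617 eV.
Eᵢ/kT = 0.24660, 1.7854.
Z = Σ gᵢe^(−Eᵢ/kT) = 2·e^(−0.24660) + 4·e^(−1.7854) = 1.5629 + 0.67092 = 2.2338.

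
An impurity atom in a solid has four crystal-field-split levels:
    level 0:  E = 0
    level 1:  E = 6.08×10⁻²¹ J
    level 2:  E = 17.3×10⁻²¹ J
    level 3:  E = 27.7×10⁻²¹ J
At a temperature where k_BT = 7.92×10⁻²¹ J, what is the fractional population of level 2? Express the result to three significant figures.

Eᵢ/kT = 0, 0.76768, 2.1843, 3.4975.
Z = Σ e^(−Eᵢ/kT) = e^(−0) + e^(−0.76768) + e^(−2.1843) + e^(−3.4975) = 1.0000 + 0.46409 + 0.11256 + 0.030273 = 1.6069.
P₂ = e^(−E₂/kT) / Z = 0.11256/1.6069 = 0.0700.

0.0700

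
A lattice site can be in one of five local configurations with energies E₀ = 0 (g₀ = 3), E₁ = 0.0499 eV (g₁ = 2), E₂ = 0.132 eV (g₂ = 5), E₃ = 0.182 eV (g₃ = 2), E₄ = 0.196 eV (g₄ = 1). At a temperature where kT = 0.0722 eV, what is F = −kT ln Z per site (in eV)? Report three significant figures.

-0.117 eV

Eᵢ/kT = 0, 0.69114, 1.8283, 2.5208, 2.7147.
Z = Σ gᵢe^(−Eᵢ/kT) = 3·e^(−0) + 2·e^(−0.69114) + 5·e^(−1.8283) + 2·e^(−2.5208) + 1·e^(−2.7147) = 3.0000 + 1.0020 + 0.80343 + 0.16079 + 0.066225 = 5.0324.
F = −kT ln Z = −0.0722 × ln(5.0324) = −0.0722 × 1.6159 = -0.117 eV.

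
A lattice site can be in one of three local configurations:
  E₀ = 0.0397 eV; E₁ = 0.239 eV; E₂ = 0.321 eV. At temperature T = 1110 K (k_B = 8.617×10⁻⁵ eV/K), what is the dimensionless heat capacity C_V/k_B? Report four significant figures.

0.7230

k_BT = 8.617×10⁻⁵ × 1110 K = 0.0956487 eV.
Eᵢ/kT = 0.415061, 2.49873, 3.35603.
Z = Σ e^(−Eᵢ/kT) = e^(−0.415061) + e^(−2.49873) + e^(−3.35603) = 0.660300 + 0.0821893 + 0.0348734 = 0.777363.
⟨E⟩ = 0.0733911 eV, ⟨E²⟩ = 0.0120006 eV².
C_V/k_B = (⟨E²⟩ − ⟨E⟩²)/(kT)² = (0.0120006 − 0.00538625)/0.00914867 = 0.7230.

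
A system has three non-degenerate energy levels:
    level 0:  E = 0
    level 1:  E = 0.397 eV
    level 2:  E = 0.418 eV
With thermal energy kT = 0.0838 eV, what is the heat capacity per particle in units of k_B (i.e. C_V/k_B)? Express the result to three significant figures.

0.355

Eᵢ/kT = 0, 4.7375, 4.9881.
Z = Σ e^(−Eᵢ/kT) = e^(−0) + e^(−4.7375) + e^(−4.9881) = 1.0000 + 0.0087605 + 0.0068186 = 1.0156.
⟨E⟩ = 0.0062309 eV, ⟨E²⟩ = 0.0025326 eV².
C_V/k_B = (⟨E²⟩ − ⟨E⟩²)/(kT)² = (0.0025326 − 0.000038824)/0.0070224 = 0.355.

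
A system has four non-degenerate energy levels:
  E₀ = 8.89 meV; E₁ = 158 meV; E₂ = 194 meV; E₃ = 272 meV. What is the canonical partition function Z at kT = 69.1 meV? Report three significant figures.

Z = 1.06

Eᵢ/kT = 0.12865, 2.2865, 2.8075, 3.9363.
Z = Σ e^(−Eᵢ/kT) = e^(−0.12865) + e^(−2.2865) + e^(−2.8075) + e^(−3.9363) = 0.87928 + 0.10162 + 0.060356 + 0.019520 = 1.0608.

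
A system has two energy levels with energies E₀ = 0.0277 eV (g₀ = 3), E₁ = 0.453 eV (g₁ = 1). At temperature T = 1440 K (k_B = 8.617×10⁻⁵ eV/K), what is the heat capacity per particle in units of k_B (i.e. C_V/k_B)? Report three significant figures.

k_BT = 8.617×10⁻⁵ × 1440 K = 0.12408 eV.
Eᵢ/kT = 0.22324, 3.6509.
Z = Σ gᵢe^(−Eᵢ/kT) = 3·e^(−0.22324) + 1·e^(−3.6509) = 2.3998 + 0.025968 = 2.4258.
⟨E⟩ = 0.032252 eV, ⟨E²⟩ = 0.0029558 eV².
C_V/k_B = (⟨E²⟩ − ⟨E⟩²)/(kT)² = (0.0029558 − 0.0010402)/0.015396 = 0.124.

0.124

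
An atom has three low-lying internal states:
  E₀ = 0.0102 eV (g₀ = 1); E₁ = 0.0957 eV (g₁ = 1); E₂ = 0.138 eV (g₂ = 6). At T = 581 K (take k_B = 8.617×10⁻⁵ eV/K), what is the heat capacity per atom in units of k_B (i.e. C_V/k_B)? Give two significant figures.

1.3

k_BT = 8.617×10⁻⁵ × 581 K = 0.05006 eV.
Eᵢ/kT = 0.2038, 1.912, 2.757.
Z = Σ gᵢe^(−Eᵢ/kT) = 1·e^(−0.2038) + 1·e^(−1.912) + 6·e^(−2.757) = 0.8156 + 0.1478 + 0.3809 = 1.344.
⟨E⟩ = 0.05582 eV, ⟨E²⟩ = 0.006468 eV².
C_V/k_B = (⟨E²⟩ − ⟨E⟩²)/(kT)² = (0.006468 − 0.003116)/0.002506 = 1.3.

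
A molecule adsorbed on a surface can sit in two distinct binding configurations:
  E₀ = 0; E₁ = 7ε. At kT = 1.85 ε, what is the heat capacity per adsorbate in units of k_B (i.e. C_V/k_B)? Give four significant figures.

0.3112

Eᵢ/kT = 0, 3.78378.
Z = Σ e^(−Eᵢ/kT) = e^(−0) + e^(−3.78378) = 1.00000 + 0.0227366 = 1.02274.
⟨E⟩ = 0.155617 ε, ⟨E²⟩ = 1.08932 ε².
C_V/k_B = (⟨E²⟩ − ⟨E⟩²)/(kT)² = (1.08932 − 0.0242167)/3.42250 = 0.3112.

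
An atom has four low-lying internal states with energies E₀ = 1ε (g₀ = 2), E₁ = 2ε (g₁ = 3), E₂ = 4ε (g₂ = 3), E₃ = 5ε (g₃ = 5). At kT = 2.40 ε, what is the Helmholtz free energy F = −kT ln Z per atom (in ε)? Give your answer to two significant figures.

Eᵢ/kT = 0.4167, 0.8333, 1.667, 2.083.
Z = Σ gᵢe^(−Eᵢ/kT) = 2·e^(−0.4167) + 3·e^(−0.8333) + 3·e^(−1.667) + 5·e^(−2.083) = 1.318 + 1.304 + 0.5664 + 0.6228 = 3.811.
F = −kT ln Z = −2.40 × ln(3.811) = −2.40 × 1.338 = -3.2 ε.

-3.2 ε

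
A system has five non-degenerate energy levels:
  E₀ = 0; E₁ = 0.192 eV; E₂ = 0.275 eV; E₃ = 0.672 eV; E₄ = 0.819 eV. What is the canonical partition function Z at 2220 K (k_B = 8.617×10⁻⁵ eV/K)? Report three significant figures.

Z = 1.65

k_BT = 8.617×10⁻⁵ × 2220 K = 0.19130 eV.
Eᵢ/kT = 0, 1.0037, 1.4375, 3.5128, 4.2812.
Z = Σ e^(−Eᵢ/kT) = e^(−0) + e^(−1.0037) + e^(−1.4375) + e^(−3.5128) + e^(−4.2812) = 1.0000 + 0.36652 + 0.23752 + 0.029813 + 0.013826 = 1.6477.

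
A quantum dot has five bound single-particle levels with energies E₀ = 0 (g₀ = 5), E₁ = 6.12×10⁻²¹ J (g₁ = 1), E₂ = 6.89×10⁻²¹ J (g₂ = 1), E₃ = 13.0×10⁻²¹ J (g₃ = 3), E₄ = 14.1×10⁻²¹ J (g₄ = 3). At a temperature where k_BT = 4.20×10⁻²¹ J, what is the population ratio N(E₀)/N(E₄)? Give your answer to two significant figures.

48

n₀/n₄ = (g₀/g₄) exp[−(E₀−E₄)/kT] = (5/3) × exp(−(-14.1 ×10⁻²¹ J)/(4.20 ×10⁻²¹ J)) = (5/3) × exp(3.357) = 48.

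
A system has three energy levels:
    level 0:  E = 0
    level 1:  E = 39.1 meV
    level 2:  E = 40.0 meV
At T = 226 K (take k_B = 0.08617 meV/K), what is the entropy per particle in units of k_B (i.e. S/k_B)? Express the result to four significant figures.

0.6553

k_BT = 0.08617 × 226 K = 19.4744 meV.
Eᵢ/kT = 0, 2.00776, 2.05398.
Z = Σ e^(−Eᵢ/kT) = e^(−0) + e^(−2.00776) + e^(−2.05398) = 1.00000 + 0.134289 + 0.128224 = 1.26251.
⟨E⟩ = Σ EᵢPᵢ = 8.22145 meV.
S/k_B = ln Z + ⟨E⟩/kT = ln(1.26251) + 8.22145/19.4744 = 0.233102 + 0.422167 = 0.6553.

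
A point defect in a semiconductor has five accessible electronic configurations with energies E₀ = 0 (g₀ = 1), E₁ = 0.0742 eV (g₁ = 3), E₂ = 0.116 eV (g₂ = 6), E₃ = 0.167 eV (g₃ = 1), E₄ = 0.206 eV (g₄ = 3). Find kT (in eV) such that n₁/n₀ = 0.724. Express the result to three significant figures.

0.0522 eV

n₁/n₀ = (g₁/g₀) exp[−(E₁−E₀)/kT] = 0.724.
⇒ (E₁−E₀)/kT = ln((3/1)/0.724) = ln(4.1436) = 1.4216.
kT = 0.0742 eV / 1.4216 = 0.0522 eV.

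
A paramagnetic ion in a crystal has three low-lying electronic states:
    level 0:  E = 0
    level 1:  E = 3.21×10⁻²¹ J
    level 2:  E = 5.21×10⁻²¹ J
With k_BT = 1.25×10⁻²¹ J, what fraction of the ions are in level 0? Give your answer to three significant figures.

0.916

Eᵢ/kT = 0, 2.5680, 4.1680.
Z = Σ e^(−Eᵢ/kT) = e^(−0) + e^(−2.5680) + e^(−4.1680) = 1.0000 + 0.076689 + 0.015483 = 1.0922.
P₀ = e^(−E₀/kT) / Z = 1.0000/1.0922 = 0.916.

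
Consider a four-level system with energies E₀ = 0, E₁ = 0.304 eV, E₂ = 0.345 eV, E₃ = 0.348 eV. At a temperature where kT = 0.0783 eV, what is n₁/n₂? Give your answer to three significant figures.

n₁/n₂ = exp[−(E₁−E₂)/kT] = exp(−(-0.041 eV)/(0.0783 eV)) = exp(0.52363) = 1.69.

1.69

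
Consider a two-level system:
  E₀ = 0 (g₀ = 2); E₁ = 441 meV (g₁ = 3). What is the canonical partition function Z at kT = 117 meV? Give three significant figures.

Z = 2.07

Eᵢ/kT = 0, 3.7692.
Z = Σ gᵢe^(−Eᵢ/kT) = 2·e^(−0) + 3·e^(−3.7692) = 2.0000 + 0.069212 = 2.0692.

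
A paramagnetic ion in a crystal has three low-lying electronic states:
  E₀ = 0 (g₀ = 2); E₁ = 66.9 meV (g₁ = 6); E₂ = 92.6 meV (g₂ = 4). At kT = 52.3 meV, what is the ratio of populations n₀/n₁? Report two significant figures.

n₀/n₁ = (g₀/g₁) exp[−(E₀−E₁)/kT] = (2/6) × exp(−(-66.9 meV)/(52.3 meV)) = (2/6) × exp(1.279) = 1.2.

1.2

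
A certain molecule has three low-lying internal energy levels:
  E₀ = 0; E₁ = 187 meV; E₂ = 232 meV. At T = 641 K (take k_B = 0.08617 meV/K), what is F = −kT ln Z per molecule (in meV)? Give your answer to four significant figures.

k_BT = 0.08617 × 641 K = 55.2350 meV.
Eᵢ/kT = 0, 3.38553, 4.20024.
Z = Σ e^(−Eᵢ/kT) = e^(−0) + e^(−3.38553) + e^(−4.20024) = 1.00000 + 0.0338597 + 0.0149920 = 1.04885.
F = −kT ln Z = −55.2350 × ln(1.04885) = −55.2350 × 0.0476943 = -2.634 meV.

-2.634 meV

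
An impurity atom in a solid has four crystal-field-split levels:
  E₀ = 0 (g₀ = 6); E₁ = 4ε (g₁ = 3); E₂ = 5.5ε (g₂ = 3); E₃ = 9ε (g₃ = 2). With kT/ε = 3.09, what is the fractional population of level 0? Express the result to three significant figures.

0.807

Eᵢ/kT = 0, 1.2945, 1.7799, 2.9126.
Z = Σ gᵢe^(−Eᵢ/kT) = 6·e^(−0) + 3·e^(−1.2945) + 3·e^(−1.7799) + 2·e^(−2.9126) = 6.0000 + 0.82210 + 0.50597 + 0.10867 = 7.4367.
P₀ = g₀ e^(−E₀/kT) / Z = 6.0000/7.4367 = 0.807.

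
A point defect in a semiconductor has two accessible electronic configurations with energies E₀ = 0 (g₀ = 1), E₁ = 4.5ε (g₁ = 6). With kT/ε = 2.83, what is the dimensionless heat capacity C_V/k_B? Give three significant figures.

0.626

Eᵢ/kT = 0, 1.5901.
Z = Σ gᵢe^(−Eᵢ/kT) = 1·e^(−0) + 6·e^(−1.5901) = 1.0000 + 1.2234 = 2.2234.
⟨E⟩ = 2.4761 ε, ⟨E²⟩ = 11.142 ε².
C_V/k_B = (⟨E²⟩ − ⟨E⟩²)/(kT)² = (11.142 − 6.1311)/8.0089 = 0.626.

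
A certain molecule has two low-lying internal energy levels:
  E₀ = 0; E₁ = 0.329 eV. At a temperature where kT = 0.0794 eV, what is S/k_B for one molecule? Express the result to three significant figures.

Eᵢ/kT = 0, 4.1436.
Z = Σ e^(−Eᵢ/kT) = e^(−0) + e^(−4.1436) = 1.0000 + 0.015866 = 1.0159.
⟨E⟩ = Σ EᵢPᵢ = 0.0051382 eV.
S/k_B = ln Z + ⟨E⟩/kT = ln(1.0159) + 0.0051382/0.0794 = 0.015775 + 0.064713 = 0.0805.

0.0805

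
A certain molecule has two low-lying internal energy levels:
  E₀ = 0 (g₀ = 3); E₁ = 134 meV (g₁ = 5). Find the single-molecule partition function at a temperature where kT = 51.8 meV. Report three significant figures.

Eᵢ/kT = 0, 2.5869.
Z = Σ gᵢe^(−Eᵢ/kT) = 3·e^(−0) + 5·e^(−2.5869) = 3.0000 + 0.37626 = 3.3763.

Z = 3.38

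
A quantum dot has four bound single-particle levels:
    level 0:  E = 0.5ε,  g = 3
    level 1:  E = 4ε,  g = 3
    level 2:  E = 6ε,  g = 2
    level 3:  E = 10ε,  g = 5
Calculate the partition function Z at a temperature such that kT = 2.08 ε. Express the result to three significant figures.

Z = 2.95

Eᵢ/kT = 0.24038, 1.9231, 2.8846, 4.8077.
Z = Σ gᵢe^(−Eᵢ/kT) = 3·e^(−0.24038) + 3·e^(−1.9231) + 2·e^(−2.8846) + 5·e^(−4.8077) = 2.3590 + 0.43846 + 0.11175 + 0.040833 = 2.9500.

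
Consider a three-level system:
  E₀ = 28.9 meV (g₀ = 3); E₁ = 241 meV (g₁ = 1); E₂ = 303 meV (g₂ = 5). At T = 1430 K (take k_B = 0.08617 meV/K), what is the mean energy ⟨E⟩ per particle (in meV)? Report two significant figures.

k_BT = 0.08617 × 1430 K = 123.2 meV.
Eᵢ/kT = 0.2346, 1.956, 2.459.
Z = Σ gᵢe^(−Eᵢ/kT) = 3·e^(−0.2346) + 1·e^(−1.956) + 5·e^(−2.459) = 2.373 + 0.1414 + 0.4276 = 2.942.
⟨E⟩ = Σ Eᵢ gᵢe^(−Eᵢ/kT) / Z = (28.9·2.373 + 241·0.1414 + 303·0.4276) / 2.942 = 79 meV.

79 meV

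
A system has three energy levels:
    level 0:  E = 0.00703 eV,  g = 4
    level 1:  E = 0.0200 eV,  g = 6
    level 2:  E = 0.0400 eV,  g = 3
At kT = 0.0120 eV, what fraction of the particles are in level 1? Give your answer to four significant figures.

0.3269

Eᵢ/kT = 0.585833, 1.66667, 3.33333.
Z = Σ gᵢe^(−Eᵢ/kT) = 4·e^(−0.585833) + 6·e^(−1.66667) + 3·e^(−3.33333) = 2.22657 + 1.13325 + 0.107022 = 3.46684.
P₁ = g₁ e^(−E₁/kT) / Z = 1.13325/3.46684 = 0.3269.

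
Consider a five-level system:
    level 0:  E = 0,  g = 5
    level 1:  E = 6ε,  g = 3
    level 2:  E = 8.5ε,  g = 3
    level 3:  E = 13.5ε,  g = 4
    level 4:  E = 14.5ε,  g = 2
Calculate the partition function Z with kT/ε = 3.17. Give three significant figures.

Eᵢ/kT = 0, 1.8927, 2.6814, 4.2587, 4.5741.
Z = Σ gᵢe^(−Eᵢ/kT) = 5·e^(−0) + 3·e^(−1.8927) + 3·e^(−2.6814) + 4·e^(−4.2587) + 2·e^(−4.5741) = 5.0000 + 0.45199 + 0.20540 + 0.056563 + 0.020631 = 5.7346.

Z = 5.73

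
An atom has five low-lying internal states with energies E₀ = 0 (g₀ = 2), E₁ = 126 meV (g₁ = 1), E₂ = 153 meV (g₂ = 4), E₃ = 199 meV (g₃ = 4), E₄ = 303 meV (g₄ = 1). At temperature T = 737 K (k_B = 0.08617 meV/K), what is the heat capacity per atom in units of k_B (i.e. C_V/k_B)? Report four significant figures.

1.277

k_BT = 0.08617 × 737 K = 63.5073 meV.
Eᵢ/kT = 0, 1.98402, 2.40917, 3.13350, 4.77111.
Z = Σ gᵢe^(−Eᵢ/kT) = 2·e^(−0) + 1·e^(−1.98402) + 4·e^(−2.40917) + 4·e^(−3.13350) + 1·e^(−4.77111) = 2.00000 + 0.137515 + 0.359559 + 0.174260 + 0.00847097 = 2.67980.
⟨E⟩ = 40.8926 meV, ⟨E²⟩ = 6820.91 meV².
C_V/k_B = (⟨E²⟩ − ⟨E⟩²)/(kT)² = (6820.91 − 1672.20)/4033.18 = 1.277.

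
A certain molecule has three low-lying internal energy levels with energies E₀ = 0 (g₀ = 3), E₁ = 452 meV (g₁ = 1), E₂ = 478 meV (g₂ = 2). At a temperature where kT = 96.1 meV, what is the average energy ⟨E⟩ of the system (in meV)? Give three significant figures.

Eᵢ/kT = 0, 4.7034, 4.9740.
Z = Σ gᵢe^(−Eᵢ/kT) = 3·e^(−0) + 1·e^(−4.7034) + 2·e^(−4.9740) = 3.0000 + 0.0090644 + 0.013831 = 3.0229.
⟨E⟩ = Σ Eᵢ gᵢe^(−Eᵢ/kT) / Z = (0·3.0000 + 452·0.0090644 + 478·0.013831) / 3.0229 = 3.54 meV.

3.54 meV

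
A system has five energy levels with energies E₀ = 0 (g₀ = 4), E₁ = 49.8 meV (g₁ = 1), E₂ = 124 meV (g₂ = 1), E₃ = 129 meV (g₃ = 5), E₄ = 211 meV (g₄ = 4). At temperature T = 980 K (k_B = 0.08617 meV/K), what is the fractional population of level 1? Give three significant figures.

0.0894

k_BT = 0.08617 × 980 K = 84.447 meV.
Eᵢ/kT = 0, 0.58972, 1.4684, 1.5276, 2.4986.
Z = Σ gᵢe^(−Eᵢ/kT) = 4·e^(−0) + 1·e^(−0.58972) + 1·e^(−1.4684) + 5·e^(−1.5276) + 4·e^(−2.4986) = 4.0000 + 0.55448 + 0.23029 + 1.0853 + 0.32880 = 6.1989.
P₁ = g₁ e^(−E₁/kT) / Z = 0.55448/6.1989 = 0.0894.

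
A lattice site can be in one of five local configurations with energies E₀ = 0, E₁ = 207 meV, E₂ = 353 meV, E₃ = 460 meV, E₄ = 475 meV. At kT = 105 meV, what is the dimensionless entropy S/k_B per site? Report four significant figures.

Eᵢ/kT = 0, 1.97143, 3.36190, 4.38095, 4.52381.
Z = Σ e^(−Eᵢ/kT) = e^(−0) + e^(−1.97143) + e^(−3.36190) + e^(−4.38095) + e^(−4.52381) = 1.00000 + 0.139258 + 0.0346693 + 0.0125135 + 0.0108476 = 1.19729.
⟨E⟩ = Σ EᵢPᵢ = 43.4093 meV.
S/k_B = ln Z + ⟨E⟩/kT = ln(1.19729) + 43.4093/105 = 0.180061 + 0.413422 = 0.5935.

0.5935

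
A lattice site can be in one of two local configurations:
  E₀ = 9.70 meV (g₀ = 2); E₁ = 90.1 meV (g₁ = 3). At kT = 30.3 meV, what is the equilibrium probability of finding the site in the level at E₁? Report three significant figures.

0.0955

Eᵢ/kT = 0.32013, 2.9736.
Z = Σ gᵢe^(−Eᵢ/kT) = 2·e^(−0.32013) + 3·e^(−2.9736) = 1.4521 + 0.15336 = 1.6055.
P₁ = g₁ e^(−E₁/kT) / Z = 0.15336/1.6055 = 0.0955.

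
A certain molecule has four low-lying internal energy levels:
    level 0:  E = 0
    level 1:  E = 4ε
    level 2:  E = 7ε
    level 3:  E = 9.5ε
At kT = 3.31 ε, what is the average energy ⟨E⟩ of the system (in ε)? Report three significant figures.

1.75 ε

Eᵢ/kT = 0, 1.2085, 2.1148, 2.8701.
Z = Σ e^(−Eᵢ/kT) = e^(−0) + e^(−1.2085) + e^(−2.1148) + e^(−2.8701) = 1.0000 + 0.29864 + 0.12066 + 0.056693 = 1.4760.
⟨E⟩ = Σ Eᵢ e^(−Eᵢ/kT) / Z = (0·1.0000 + 4·0.29864 + 7·0.12066 + 9.5·0.056693) / 1.4760 = 1.75 ε.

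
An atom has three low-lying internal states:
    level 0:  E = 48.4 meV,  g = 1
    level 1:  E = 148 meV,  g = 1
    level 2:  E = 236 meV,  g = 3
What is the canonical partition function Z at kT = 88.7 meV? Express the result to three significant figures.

Eᵢ/kT = 0.54566, 1.6685, 2.6607.
Z = Σ gᵢe^(−Eᵢ/kT) = 1·e^(−0.54566) + 1·e^(−1.6685) + 3·e^(−2.6607) = 0.57946 + 0.18853 + 0.20970 = 0.97769.

Z = 0.978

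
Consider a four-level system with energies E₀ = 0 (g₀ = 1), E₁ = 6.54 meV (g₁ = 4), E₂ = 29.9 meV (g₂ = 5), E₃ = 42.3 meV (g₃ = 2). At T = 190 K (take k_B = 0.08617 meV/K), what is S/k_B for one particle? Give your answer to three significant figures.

k_BT = 0.08617 × 190 K = 16.372 meV.
Eᵢ/kT = 0, 0.39946, 1.8263, 2.5837.
Z = Σ gᵢe^(−Eᵢ/kT) = 1·e^(−0) + 4·e^(−0.39946) + 5·e^(−1.8263) + 2·e^(−2.5837) = 1.0000 + 2.6827 + 0.80504 + 0.15099 = 4.6387.
⟨E⟩ = Σ EᵢPᵢ = 10.348 meV.
S/k_B = ln Z + ⟨E⟩/kT = ln(4.6387) + 10.348/16.372 = 1.5344 + 0.63205 = 2.17.

2.17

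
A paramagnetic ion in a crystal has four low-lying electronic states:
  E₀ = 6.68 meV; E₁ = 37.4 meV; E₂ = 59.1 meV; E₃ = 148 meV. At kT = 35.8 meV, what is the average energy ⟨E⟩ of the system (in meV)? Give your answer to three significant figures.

Eᵢ/kT = 0.18659, 1.0447, 1.6508, 4.1341.
Z = Σ e^(−Eᵢ/kT) = e^(−0.18659) + e^(−1.0447) + e^(−1.6508) + e^(−4.1341) = 0.82978 + 0.35180 + 0.19190 + 0.016017 = 1.3895.
⟨E⟩ = Σ Eᵢ e^(−Eᵢ/kT) / Z = (6.68·0.82978 + 37.4·0.35180 + 59.1·0.19190 + 148·0.016017) / 1.3895 = 23.3 meV.

23.3 meV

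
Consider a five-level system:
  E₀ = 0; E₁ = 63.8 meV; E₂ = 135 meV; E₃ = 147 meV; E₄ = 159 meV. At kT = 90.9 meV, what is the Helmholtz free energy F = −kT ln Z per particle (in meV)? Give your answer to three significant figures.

-67.2 meV

Eᵢ/kT = 0, 0.70187, 1.4851, 1.6172, 1.7492.
Z = Σ e^(−Eᵢ/kT) = e^(−0) + e^(−0.70187) + e^(−1.4851) + e^(−1.6172) + e^(−1.7492) = 1.0000 + 0.49566 + 0.22648 + 0.19845 + 0.17391 = 2.0945.
F = −kT ln Z = −90.9 × ln(2.0945) = −90.9 × 0.73931 = -67.2 meV.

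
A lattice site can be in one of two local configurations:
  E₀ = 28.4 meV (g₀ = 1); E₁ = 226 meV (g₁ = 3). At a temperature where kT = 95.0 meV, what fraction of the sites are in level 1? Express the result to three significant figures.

Eᵢ/kT = 0.29895, 2.3789.
Z = Σ gᵢe^(−Eᵢ/kT) = 1·e^(−0.29895) + 3·e^(−2.3789) = 0.74160 + 0.27796 = 1.0196.
P₁ = g₁ e^(−E₁/kT) / Z = 0.27796/1.0196 = 0.273.

0.273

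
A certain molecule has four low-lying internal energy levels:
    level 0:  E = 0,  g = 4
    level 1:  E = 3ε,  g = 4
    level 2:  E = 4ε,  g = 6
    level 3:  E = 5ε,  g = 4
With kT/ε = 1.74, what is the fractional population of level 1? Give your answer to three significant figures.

Eᵢ/kT = 0, 1.7241, 2.2989, 2.8736.
Z = Σ gᵢe^(−Eᵢ/kT) = 4·e^(−0) + 4·e^(−1.7241) + 6·e^(−2.2989) + 4·e^(−2.8736) = 4.0000 + 0.71333 + 0.60222 + 0.22598 = 5.5415.
P₁ = g₁ e^(−E₁/kT) / Z = 0.71333/5.5415 = 0.129.

0.129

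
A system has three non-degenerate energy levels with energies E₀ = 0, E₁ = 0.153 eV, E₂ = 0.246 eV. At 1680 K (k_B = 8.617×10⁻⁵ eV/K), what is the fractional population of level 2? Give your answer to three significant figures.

0.119

k_BT = 8.617×10⁻⁵ × 1680 K = 0.14477 eV.
Eᵢ/kT = 0, 1.0568, 1.6992.
Z = Σ e^(−Eᵢ/kT) = e^(−0) + e^(−1.0568) + e^(−1.6992) = 1.0000 + 0.34757 + 0.18283 = 1.5304.
P₂ = e^(−E₂/kT) / Z = 0.18283/1.5304 = 0.119.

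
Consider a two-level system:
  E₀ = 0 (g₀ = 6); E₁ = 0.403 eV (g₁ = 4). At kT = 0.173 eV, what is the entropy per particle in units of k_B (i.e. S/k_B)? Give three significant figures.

Eᵢ/kT = 0, 2.3295.
Z = Σ gᵢe^(−Eᵢ/kT) = 6·e^(−0) + 4·e^(−2.3295) = 6.0000 + 0.38938 = 6.3894.
⟨E⟩ = Σ EᵢPᵢ = 0.024559 eV.
S/k_B = ln Z + ⟨E⟩/kT = ln(6.3894) + 0.024559/0.173 = 1.8546 + 0.14196 = 2.00.

2.00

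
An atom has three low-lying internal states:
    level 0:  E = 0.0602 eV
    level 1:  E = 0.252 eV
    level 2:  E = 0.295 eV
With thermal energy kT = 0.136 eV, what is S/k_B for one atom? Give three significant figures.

0.810

Eᵢ/kT = 0.44265, 1.8529, 2.1691.
Z = Σ e^(−Eᵢ/kT) = e^(−0.44265) + e^(−1.8529) + e^(−2.1691) = 0.64233 + 0.15678 + 0.11428 = 0.91339.
⟨E⟩ = Σ EᵢPᵢ = 0.12250 eV.
S/k_B = ln Z + ⟨E⟩/kT = ln(0.91339) + 0.12250/0.136 = -0.090592 + 0.90074 = 0.810.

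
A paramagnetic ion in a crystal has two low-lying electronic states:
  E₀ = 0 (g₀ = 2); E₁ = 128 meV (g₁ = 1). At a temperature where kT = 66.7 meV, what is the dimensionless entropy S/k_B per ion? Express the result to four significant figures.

0.8951

Eᵢ/kT = 0, 1.91904.
Z = Σ gᵢe^(−Eᵢ/kT) = 2·e^(−0) + 1·e^(−1.91904) = 2.00000 + 0.146748 = 2.14675.
⟨E⟩ = Σ EᵢPᵢ = 8.74985 meV.
S/k_B = ln Z + ⟨E⟩/kT = ln(2.14675) + 8.74985/66.7 = 0.763955 + 0.131182 = 0.8951.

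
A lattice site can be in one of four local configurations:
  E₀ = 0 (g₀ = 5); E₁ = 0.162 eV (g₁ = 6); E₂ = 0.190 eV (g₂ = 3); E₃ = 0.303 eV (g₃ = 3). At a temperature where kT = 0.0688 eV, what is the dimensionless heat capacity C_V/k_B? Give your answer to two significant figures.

Eᵢ/kT = 0, 2.355, 2.762, 4.404.
Z = Σ gᵢe^(−Eᵢ/kT) = 5·e^(−0) + 6·e^(−2.355) + 3·e^(−2.762) + 3·e^(−4.404) = 5.000 + 0.5694 + 0.1895 + 0.03668 = 5.796.
⟨E⟩ = 0.02404 eV, ⟨E²⟩ = 0.004340 eV².
C_V/k_B = (⟨E²⟩ − ⟨E⟩²)/(kT)² = (0.004340 − 0.0005779)/0.004733 = 0.79.

0.79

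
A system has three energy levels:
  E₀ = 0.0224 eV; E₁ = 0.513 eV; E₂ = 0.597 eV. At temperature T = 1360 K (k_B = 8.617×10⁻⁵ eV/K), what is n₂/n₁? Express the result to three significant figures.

k_BT = 8.617×10⁻⁵ × 1360 K = 0.11719 eV.
n₂/n₁ = exp[−(E₂−E₁)/kT] = exp(−(0.084 eV)/(0.11719 eV)) = exp(-0.71678) = 0.488.

0.488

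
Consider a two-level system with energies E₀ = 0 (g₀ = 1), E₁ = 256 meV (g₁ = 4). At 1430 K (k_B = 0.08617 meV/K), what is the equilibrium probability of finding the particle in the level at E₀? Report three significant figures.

0.666

k_BT = 0.08617 × 1430 K = 123.22 meV.
Eᵢ/kT = 0, 2.0776.
Z = Σ gᵢe^(−Eᵢ/kT) = 1·e^(−0) + 4·e^(−2.0776) = 1.0000 + 0.50092 = 1.5009.
P₀ = g₀ e^(−E₀/kT) / Z = 1.0000/1.5009 = 0.666.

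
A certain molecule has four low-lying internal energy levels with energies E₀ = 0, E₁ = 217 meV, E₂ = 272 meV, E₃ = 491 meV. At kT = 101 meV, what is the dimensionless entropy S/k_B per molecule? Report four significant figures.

Eᵢ/kT = 0, 2.14851, 2.69307, 4.86139.
Z = Σ e^(−Eᵢ/kT) = e^(−0) + e^(−2.14851) + e^(−2.69307) + e^(−4.86139) = 1.00000 + 0.116658 + 0.0676729 + 0.00773972 = 1.19207.
⟨E⟩ = Σ EᵢPᵢ = 39.8651 meV.
S/k_B = ln Z + ⟨E⟩/kT = ln(1.19207) + 39.8651/101 = 0.175691 + 0.394704 = 0.5704.

0.5704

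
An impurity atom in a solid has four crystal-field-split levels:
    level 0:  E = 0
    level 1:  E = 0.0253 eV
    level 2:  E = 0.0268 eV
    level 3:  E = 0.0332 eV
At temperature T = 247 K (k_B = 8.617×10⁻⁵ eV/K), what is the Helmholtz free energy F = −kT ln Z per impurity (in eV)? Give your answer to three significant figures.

-0.0125 eV

k_BT = 8.617×10⁻⁵ × 247 K = 0.021284 eV.
Eᵢ/kT = 0, 1.1887, 1.2592, 1.5599.
Z = Σ e^(−Eᵢ/kT) = e^(−0) + e^(−1.1887) + e^(−1.2592) + e^(−1.5599) = 1.0000 + 0.30462 + 0.28388 + 0.21016 = 1.7987.
F = −kT ln Z = −0.021284 × ln(1.7987) = −0.021284 × 0.58706 = -0.0125 eV.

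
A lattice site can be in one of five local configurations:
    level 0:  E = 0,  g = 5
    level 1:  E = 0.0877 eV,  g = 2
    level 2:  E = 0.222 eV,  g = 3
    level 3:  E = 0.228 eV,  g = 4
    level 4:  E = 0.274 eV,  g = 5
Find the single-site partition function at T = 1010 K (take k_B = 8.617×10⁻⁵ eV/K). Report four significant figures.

k_BT = 8.617×10⁻⁵ × 1010 K = 0.0870317 eV.
Eᵢ/kT = 0, 1.00768, 2.55079, 2.61974, 3.14828.
Z = Σ gᵢe^(−Eᵢ/kT) = 5·e^(−0) + 2·e^(−1.00768) + 3·e^(−2.55079) + 4·e^(−2.61974) + 5·e^(−3.14828) = 5.00000 + 0.730130 + 0.234060 + 0.291287 + 0.214629 = 6.47011.

Z = 6.470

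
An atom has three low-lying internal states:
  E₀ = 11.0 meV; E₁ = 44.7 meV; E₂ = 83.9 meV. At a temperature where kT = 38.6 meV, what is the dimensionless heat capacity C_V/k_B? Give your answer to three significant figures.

Eᵢ/kT = 0.28497, 1.1580, 2.1736.
Z = Σ e^(−Eᵢ/kT) = e^(−0.28497) + e^(−1.1580) + e^(−2.1736) = 0.75204 + 0.31411 + 0.11377 = 1.1799.
⟨E⟩ = 27.001 meV, ⟨E²⟩ = 1287.8 meV².
C_V/k_B = (⟨E²⟩ − ⟨E⟩²)/(kT)² = (1287.8 − 729.05)/1490.0 = 0.375.

0.375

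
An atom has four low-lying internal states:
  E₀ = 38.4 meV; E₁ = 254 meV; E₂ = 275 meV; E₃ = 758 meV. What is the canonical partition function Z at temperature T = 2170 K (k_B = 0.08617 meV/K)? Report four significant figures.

Z = 1.319

k_BT = 0.08617 × 2170 K = 186.989 meV.
Eᵢ/kT = 0.205360, 1.35837, 1.47067, 4.05371.
Z = Σ e^(−Eᵢ/kT) = e^(−0.205360) + e^(−1.35837) + e^(−1.47067) + e^(−4.05371) = 0.814354 + 0.257079 + 0.229771 + 0.0173579 = 1.31856.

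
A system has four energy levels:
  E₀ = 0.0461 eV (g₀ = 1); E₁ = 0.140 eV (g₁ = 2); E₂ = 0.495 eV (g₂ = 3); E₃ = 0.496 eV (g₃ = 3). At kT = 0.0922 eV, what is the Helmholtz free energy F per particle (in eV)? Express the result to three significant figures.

Eᵢ/kT = 0.50000, 1.5184, 5.3688, 5.3796.
Z = Σ gᵢe^(−Eᵢ/kT) = 1·e^(−0.50000) + 2·e^(−1.5184) + 3·e^(−5.3688) + 3·e^(−5.3796) = 0.60653 + 0.43812 + 0.013979 + 0.013829 = 1.0725.
F = −kT ln Z = −0.0922 × ln(1.0725) = −0.0922 × 0.069992 = -0.00645 eV.

-0.00645 eV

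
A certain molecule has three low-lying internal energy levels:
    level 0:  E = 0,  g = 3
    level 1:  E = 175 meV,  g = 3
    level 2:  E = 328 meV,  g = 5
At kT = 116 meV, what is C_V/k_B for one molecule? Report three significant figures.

Eᵢ/kT = 0, 1.5086, 2.8276.
Z = Σ gᵢe^(−Eᵢ/kT) = 3·e^(−0) + 3·e^(−1.5086) + 5·e^(−2.8276) = 3.0000 + 0.66366 + 0.29577 = 3.9594.
⟨E⟩ = 53.835 meV, ⟨E²⟩ = 13170 meV².
C_V/k_B = (⟨E²⟩ − ⟨E⟩²)/(kT)² = (13170 − 2898.2)/13456 = 0.763.

0.763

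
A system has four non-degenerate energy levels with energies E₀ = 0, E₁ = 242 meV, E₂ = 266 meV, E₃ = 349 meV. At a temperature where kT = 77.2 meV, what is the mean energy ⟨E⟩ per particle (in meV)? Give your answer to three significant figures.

21.0 meV

Eᵢ/kT = 0, 3.1347, 3.4456, 4.5207.
Z = Σ e^(−Eᵢ/kT) = e^(−0) + e^(−3.1347) + e^(−3.4456) + e^(−4.5207) = 1.0000 + 0.043513 + 0.031886 + 0.010881 = 1.0863.
⟨E⟩ = Σ Eᵢ e^(−Eᵢ/kT) / Z = (0·1.0000 + 242·0.043513 + 266·0.031886 + 349·0.010881) / 1.0863 = 21.0 meV.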